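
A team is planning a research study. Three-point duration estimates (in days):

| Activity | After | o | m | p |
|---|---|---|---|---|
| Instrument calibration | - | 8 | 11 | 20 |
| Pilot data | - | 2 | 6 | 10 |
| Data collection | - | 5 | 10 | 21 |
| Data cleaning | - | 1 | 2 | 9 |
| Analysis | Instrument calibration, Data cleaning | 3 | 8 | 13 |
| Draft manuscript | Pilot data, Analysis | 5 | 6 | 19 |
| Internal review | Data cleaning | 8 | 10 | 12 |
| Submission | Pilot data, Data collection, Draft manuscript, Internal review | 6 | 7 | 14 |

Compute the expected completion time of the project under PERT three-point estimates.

36 days

te_Instrument calibration = (8 + 4·11 + 20)/6 = 72/6 = 12
te_Pilot data = (2 + 4·6 + 10)/6 = 36/6 = 6
te_Data collection = (5 + 4·10 + 21)/6 = 66/6 = 11
te_Data cleaning = (1 + 4·2 + 9)/6 = 18/6 = 3
te_Analysis = (3 + 4·8 + 13)/6 = 48/6 = 8
te_Draft manuscript = (5 + 4·6 + 19)/6 = 48/6 = 8
te_Internal review = (8 + 4·10 + 12)/6 = 60/6 = 10
te_Submission = (6 + 4·7 + 14)/6 = 48/6 = 8

Forward pass:
ES_Instrument calibration = 0; EF_Instrument calibration = 12
ES_Pilot data = 0; EF_Pilot data = 6
ES_Data collection = 0; EF_Data collection = 11
ES_Data cleaning = 0; EF_Data cleaning = 3
ES_Analysis = max(EF_Instrument calibration=12, EF_Data cleaning=3) = 12; EF_Analysis = 12+8 = 20
ES_Draft manuscript = max(EF_Pilot data=6, EF_Analysis=20) = 20; EF_Draft manuscript = 20+8 = 28
ES_Internal review = 3; EF_Internal review = 3+10 = 13
ES_Submission = max(EF_Pilot data=6, EF_Data collection=11, EF_Draft manuscript=28, EF_Internal review=13) = 28; EF_Submission = 28+8 = 36
Expected project duration μ = 36 days. Critical path: Instrument calibration → Analysis → Draft manuscript → Submission.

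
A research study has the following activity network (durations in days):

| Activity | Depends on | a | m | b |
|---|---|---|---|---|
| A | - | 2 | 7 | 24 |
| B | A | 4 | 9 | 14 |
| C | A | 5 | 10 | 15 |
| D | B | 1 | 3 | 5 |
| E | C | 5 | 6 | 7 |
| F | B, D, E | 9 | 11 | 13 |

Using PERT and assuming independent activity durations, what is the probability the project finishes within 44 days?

te_A = (2 + 4·7 + 24)/6 = 54/6 = 9; σ²_A = ((24−2)/6)² = 13.444
te_B = (4 + 4·9 + 14)/6 = 54/6 = 9; σ²_B = ((14−4)/6)² = 2.778
te_C = (5 + 4·10 + 15)/6 = 60/6 = 10; σ²_C = ((15−5)/6)² = 2.778
te_D = (1 + 4·3 + 5)/6 = 18/6 = 3; σ²_D = ((5−1)/6)² = 0.444
te_E = (5 + 4·6 + 7)/6 = 36/6 = 6; σ²_E = ((7−5)/6)² = 0.111
te_F = (9 + 4·11 + 13)/6 = 66/6 = 11; σ²_F = ((13−9)/6)² = 0.444

Forward pass:
ES_A = 0; EF_A = 9
ES_B = 9; EF_B = 9+9 = 18
ES_C = 9; EF_C = 9+10 = 19
ES_D = 18; EF_D = 18+3 = 21
ES_E = 19; EF_E = 19+6 = 25
ES_F = max(EF_B=18, EF_D=21, EF_E=25) = 25; EF_F = 25+11 = 36
Expected project duration μ = 36 days. Critical path: A → C → E → F.

Variance along critical path = 13.444 + 2.778 + 0.111 + 0.444 = 16.778; σ = √16.778 = 4.096 days.
Z = (44 − 36) / 4.096 = 1.953
P(T ≤ 44) = Φ(1.953) ≈ 0.975

0.975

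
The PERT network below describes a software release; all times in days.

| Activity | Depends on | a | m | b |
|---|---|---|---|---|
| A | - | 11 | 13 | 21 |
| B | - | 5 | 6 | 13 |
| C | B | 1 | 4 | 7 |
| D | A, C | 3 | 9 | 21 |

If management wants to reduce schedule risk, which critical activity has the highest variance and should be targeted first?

D

te_A = (11 + 4·13 + 21)/6 = 84/6 = 14; σ²_A = ((21−11)/6)² = 2.778
te_B = (5 + 4·6 + 13)/6 = 42/6 = 7; σ²_B = ((13−5)/6)² = 1.778
te_C = (1 + 4·4 + 7)/6 = 24/6 = 4; σ²_C = ((7−1)/6)² = 1.000
te_D = (3 + 4·9 + 21)/6 = 60/6 = 10; σ²_D = ((21−3)/6)² = 9.000

Forward pass:
ES_A = 0; EF_A = 14
ES_B = 0; EF_B = 7
ES_C = 7; EF_C = 7+4 = 11
ES_D = max(EF_A=14, EF_C=11) = 14; EF_D = 14+10 = 24
Expected project duration μ = 24 days. Critical path: A → D.

Variances on critical path: σ²_A=2.778, σ²_D=9.000.
Largest is σ²_D = 9.000.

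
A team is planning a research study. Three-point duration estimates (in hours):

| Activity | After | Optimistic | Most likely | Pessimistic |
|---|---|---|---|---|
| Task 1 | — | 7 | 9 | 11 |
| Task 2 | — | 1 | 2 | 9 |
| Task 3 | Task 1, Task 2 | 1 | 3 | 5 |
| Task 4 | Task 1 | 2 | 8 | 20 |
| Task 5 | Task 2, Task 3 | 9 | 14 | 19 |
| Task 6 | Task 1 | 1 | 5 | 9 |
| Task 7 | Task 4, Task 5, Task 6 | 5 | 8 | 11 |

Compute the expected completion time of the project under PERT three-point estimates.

34 hours

te_Task 1 = (7 + 4·9 + 11)/6 = 54/6 = 9
te_Task 2 = (1 + 4·2 + 9)/6 = 18/6 = 3
te_Task 3 = (1 + 4·3 + 5)/6 = 18/6 = 3
te_Task 4 = (2 + 4·8 + 20)/6 = 54/6 = 9
te_Task 5 = (9 + 4·14 + 19)/6 = 84/6 = 14
te_Task 6 = (1 + 4·5 + 9)/6 = 30/6 = 5
te_Task 7 = (5 + 4·8 + 11)/6 = 48/6 = 8

Forward pass:
ES_Task 1 = 0; EF_Task 1 = 9
ES_Task 2 = 0; EF_Task 2 = 3
ES_Task 3 = max(EF_Task 1=9, EF_Task 2=3) = 9; EF_Task 3 = 9+3 = 12
ES_Task 4 = 9; EF_Task 4 = 9+9 = 18
ES_Task 5 = max(EF_Task 2=3, EF_Task 3=12) = 12; EF_Task 5 = 12+14 = 26
ES_Task 6 = 9; EF_Task 6 = 9+5 = 14
ES_Task 7 = max(EF_Task 4=18, EF_Task 5=26, EF_Task 6=14) = 26; EF_Task 7 = 26+8 = 34
Expected project duration μ = 34 hours. Critical path: Task 1 → Task 3 → Task 5 → Task 7.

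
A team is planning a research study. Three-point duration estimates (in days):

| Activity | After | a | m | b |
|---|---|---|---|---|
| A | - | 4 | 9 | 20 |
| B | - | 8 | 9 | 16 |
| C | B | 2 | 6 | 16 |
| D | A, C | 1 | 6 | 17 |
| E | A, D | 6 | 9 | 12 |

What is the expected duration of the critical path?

33 days

te_A = (4 + 4·9 + 20)/6 = 60/6 = 10
te_B = (8 + 4·9 + 16)/6 = 60/6 = 10
te_C = (2 + 4·6 + 16)/6 = 42/6 = 7
te_D = (1 + 4·6 + 17)/6 = 42/6 = 7
te_E = (6 + 4·9 + 12)/6 = 54/6 = 9

Forward pass:
ES_A = 0; EF_A = 10
ES_B = 0; EF_B = 10
ES_C = 10; EF_C = 10+7 = 17
ES_D = max(EF_A=10, EF_C=17) = 17; EF_D = 17+7 = 24
ES_E = max(EF_A=10, EF_D=24) = 24; EF_E = 24+9 = 33
Expected project duration μ = 33 days. Critical path: B → C → D → E.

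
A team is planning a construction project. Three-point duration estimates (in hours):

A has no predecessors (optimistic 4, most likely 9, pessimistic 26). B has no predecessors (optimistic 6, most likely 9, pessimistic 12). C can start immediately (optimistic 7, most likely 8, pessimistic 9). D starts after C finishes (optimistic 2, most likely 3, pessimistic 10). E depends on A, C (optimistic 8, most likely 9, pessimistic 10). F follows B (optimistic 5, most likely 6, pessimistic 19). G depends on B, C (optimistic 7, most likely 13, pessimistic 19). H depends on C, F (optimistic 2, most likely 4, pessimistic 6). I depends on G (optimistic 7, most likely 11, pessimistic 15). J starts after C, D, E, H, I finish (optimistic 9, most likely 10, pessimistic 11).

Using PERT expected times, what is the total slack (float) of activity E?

13 hours

te_A = (4 + 4·9 + 26)/6 = 66/6 = 11
te_B = (6 + 4·9 + 12)/6 = 54/6 = 9
te_C = (7 + 4·8 + 9)/6 = 48/6 = 8
te_D = (2 + 4·3 + 10)/6 = 24/6 = 4
te_E = (8 + 4·9 + 10)/6 = 54/6 = 9
te_F = (5 + 4·6 + 19)/6 = 48/6 = 8
te_G = (7 + 4·13 + 19)/6 = 78/6 = 13
te_H = (2 + 4·4 + 6)/6 = 24/6 = 4
te_I = (7 + 4·11 + 15)/6 = 66/6 = 11
te_J = (9 + 4·10 + 11)/6 = 60/6 = 10

Forward pass:
ES_A = 0; EF_A = 11
ES_B = 0; EF_B = 9
ES_C = 0; EF_C = 8
ES_D = 8; EF_D = 8+4 = 12
ES_E = max(EF_A=11, EF_C=8) = 11; EF_E = 11+9 = 20
ES_F = 9; EF_F = 9+8 = 17
ES_G = max(EF_B=9, EF_C=8) = 9; EF_G = 9+13 = 22
ES_H = max(EF_C=8, EF_F=17) = 17; EF_H = 17+4 = 21
ES_I = 22; EF_I = 22+11 = 33
ES_J = max(EF_C=8, EF_D=12, EF_E=20, EF_H=21, EF_I=33) = 33; EF_J = 33+10 = 43
Expected project duration μ = 43 hours. Critical path: B → G → I → J.

Backward pass:
LF_J = 43; LS_J = 43−10 = 33
LF_I = LS_J = 33; LS_I = 33−11 = 22
LF_H = LS_J = 33; LS_H = 33−4 = 29
LF_G = LS_I = 22; LS_G = 22−13 = 9
LF_F = LS_H = 29; LS_F = 29−8 = 21
LF_E = LS_J = 33; LS_E = 33−9 = 24
LF_D = LS_J = 33; LS_D = 33−4 = 29
LF_C = min(LS_D=29, LS_E=24, LS_G=9, LS_H=29, LS_J=33) = 9; LS_C = 9−8 = 1
LF_B = min(LS_F=21, LS_G=9) = 9; LS_B = 9−9 = 0
LF_A = LS_E = 24; LS_A = 24−11 = 13
Slack_E = LS_E − ES_E = 24 − 11 = 13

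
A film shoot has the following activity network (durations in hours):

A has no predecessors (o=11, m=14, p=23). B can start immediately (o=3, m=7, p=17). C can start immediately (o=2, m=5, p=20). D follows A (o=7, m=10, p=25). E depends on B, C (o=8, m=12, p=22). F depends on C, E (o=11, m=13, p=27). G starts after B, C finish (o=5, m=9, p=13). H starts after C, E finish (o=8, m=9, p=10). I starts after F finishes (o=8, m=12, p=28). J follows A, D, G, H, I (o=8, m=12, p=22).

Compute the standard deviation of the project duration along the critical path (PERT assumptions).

te_A = (11 + 4·14 + 23)/6 = 90/6 = 15; σ²_A = ((23−11)/6)² = 4.000
te_B = (3 + 4·7 + 17)/6 = 48/6 = 8; σ²_B = ((17−3)/6)² = 5.444
te_C = (2 + 4·5 + 20)/6 = 42/6 = 7; σ²_C = ((20−2)/6)² = 9.000
te_D = (7 + 4·10 + 25)/6 = 72/6 = 12; σ²_D = ((25−7)/6)² = 9.000
te_E = (8 + 4·12 + 22)/6 = 78/6 = 13; σ²_E = ((22−8)/6)² = 5.444
te_F = (11 + 4·13 + 27)/6 = 90/6 = 15; σ²_F = ((27−11)/6)² = 7.111
te_G = (5 + 4·9 + 13)/6 = 54/6 = 9; σ²_G = ((13−5)/6)² = 1.778
te_H = (8 + 4·9 + 10)/6 = 54/6 = 9; σ²_H = ((10−8)/6)² = 0.111
te_I = (8 + 4·12 + 28)/6 = 84/6 = 14; σ²_I = ((28−8)/6)² = 11.111
te_J = (8 + 4·12 + 22)/6 = 78/6 = 13; σ²_J = ((22−8)/6)² = 5.444

Forward pass:
ES_A = 0; EF_A = 15
ES_B = 0; EF_B = 8
ES_C = 0; EF_C = 7
ES_D = 15; EF_D = 15+12 = 27
ES_E = max(EF_B=8, EF_C=7) = 8; EF_E = 8+13 = 21
ES_F = max(EF_C=7, EF_E=21) = 21; EF_F = 21+15 = 36
ES_G = max(EF_B=8, EF_C=7) = 8; EF_G = 8+9 = 17
ES_H = max(EF_C=7, EF_E=21) = 21; EF_H = 21+9 = 30
ES_I = 36; EF_I = 36+14 = 50
ES_J = max(EF_A=15, EF_D=27, EF_G=17, EF_H=30, EF_I=50) = 50; EF_J = 50+13 = 63
Expected project duration μ = 63 hours. Critical path: B → E → F → I → J.

Variance along critical path = 5.444 + 5.444 + 7.111 + 11.111 + 5.444 = 34.556
σ = √34.556 = 5.878 hours

5.88 hours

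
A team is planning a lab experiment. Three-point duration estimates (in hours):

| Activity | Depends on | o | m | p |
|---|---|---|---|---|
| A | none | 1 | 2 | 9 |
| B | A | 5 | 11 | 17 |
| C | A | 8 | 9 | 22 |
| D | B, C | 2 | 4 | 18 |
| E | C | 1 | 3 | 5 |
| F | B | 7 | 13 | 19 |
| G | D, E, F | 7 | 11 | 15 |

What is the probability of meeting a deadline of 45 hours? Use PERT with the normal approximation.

0.980

te_A = (1 + 4·2 + 9)/6 = 18/6 = 3; σ²_A = ((9−1)/6)² = 1.778
te_B = (5 + 4·11 + 17)/6 = 66/6 = 11; σ²_B = ((17−5)/6)² = 4.000
te_C = (8 + 4·9 + 22)/6 = 66/6 = 11; σ²_C = ((22−8)/6)² = 5.444
te_D = (2 + 4·4 + 18)/6 = 36/6 = 6; σ²_D = ((18−2)/6)² = 7.111
te_E = (1 + 4·3 + 5)/6 = 18/6 = 3; σ²_E = ((5−1)/6)² = 0.444
te_F = (7 + 4·13 + 19)/6 = 78/6 = 13; σ²_F = ((19−7)/6)² = 4.000
te_G = (7 + 4·11 + 15)/6 = 66/6 = 11; σ²_G = ((15−7)/6)² = 1.778

Forward pass:
ES_A = 0; EF_A = 3
ES_B = 3; EF_B = 3+11 = 14
ES_C = 3; EF_C = 3+11 = 14
ES_D = max(EF_B=14, EF_C=14) = 14; EF_D = 14+6 = 20
ES_E = 14; EF_E = 14+3 = 17
ES_F = 14; EF_F = 14+13 = 27
ES_G = max(EF_D=20, EF_E=17, EF_F=27) = 27; EF_G = 27+11 = 38
Expected project duration μ = 38 hours. Critical path: A → B → F → G.

Variance along critical path = 1.778 + 4.000 + 4.000 + 1.778 = 11.556; σ = √11.556 = 3.399 hours.
Z = (45 − 38) / 3.399 = 2.059
P(T ≤ 45) = Φ(2.059) ≈ 0.980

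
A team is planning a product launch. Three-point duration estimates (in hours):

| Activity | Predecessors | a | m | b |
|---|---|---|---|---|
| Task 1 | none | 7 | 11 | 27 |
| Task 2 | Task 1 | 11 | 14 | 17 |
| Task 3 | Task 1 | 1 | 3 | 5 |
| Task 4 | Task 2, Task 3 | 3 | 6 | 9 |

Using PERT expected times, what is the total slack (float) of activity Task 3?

te_Task 1 = (7 + 4·11 + 27)/6 = 78/6 = 13
te_Task 2 = (11 + 4·14 + 17)/6 = 84/6 = 14
te_Task 3 = (1 + 4·3 + 5)/6 = 18/6 = 3
te_Task 4 = (3 + 4·6 + 9)/6 = 36/6 = 6

Forward pass:
ES_Task 1 = 0; EF_Task 1 = 13
ES_Task 2 = 13; EF_Task 2 = 13+14 = 27
ES_Task 3 = 13; EF_Task 3 = 13+3 = 16
ES_Task 4 = max(EF_Task 2=27, EF_Task 3=16) = 27; EF_Task 4 = 27+6 = 33
Expected project duration μ = 33 hours. Critical path: Task 1 → Task 2 → Task 4.

Backward pass:
LF_Task 4 = 33; LS_Task 4 = 33−6 = 27
LF_Task 3 = LS_Task 4 = 27; LS_Task 3 = 27−3 = 24
LF_Task 2 = LS_Task 4 = 27; LS_Task 2 = 27−14 = 13
LF_Task 1 = min(LS_Task 2=13, LS_Task 3=24) = 13; LS_Task 1 = 13−13 = 0
Slack_Task 3 = LS_Task 3 − ES_Task 3 = 24 − 13 = 11

11 hours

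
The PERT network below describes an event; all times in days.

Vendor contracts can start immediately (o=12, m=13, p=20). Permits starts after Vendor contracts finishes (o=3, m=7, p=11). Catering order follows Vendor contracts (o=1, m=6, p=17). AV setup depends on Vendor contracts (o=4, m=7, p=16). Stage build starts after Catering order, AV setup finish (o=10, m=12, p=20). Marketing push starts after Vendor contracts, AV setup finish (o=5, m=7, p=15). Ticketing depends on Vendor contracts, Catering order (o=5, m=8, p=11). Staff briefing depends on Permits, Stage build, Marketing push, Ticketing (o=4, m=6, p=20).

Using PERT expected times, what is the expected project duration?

te_Vendor contracts = (12 + 4·13 + 20)/6 = 84/6 = 14
te_Permits = (3 + 4·7 + 11)/6 = 42/6 = 7
te_Catering order = (1 + 4·6 + 17)/6 = 42/6 = 7
te_AV setup = (4 + 4·7 + 16)/6 = 48/6 = 8
te_Stage build = (10 + 4·12 + 20)/6 = 78/6 = 13
te_Marketing push = (5 + 4·7 + 15)/6 = 48/6 = 8
te_Ticketing = (5 + 4·8 + 11)/6 = 48/6 = 8
te_Staff briefing = (4 + 4·6 + 20)/6 = 48/6 = 8

Forward pass:
ES_Vendor contracts = 0; EF_Vendor contracts = 14
ES_Permits = 14; EF_Permits = 14+7 = 21
ES_Catering order = 14; EF_Catering order = 14+7 = 21
ES_AV setup = 14; EF_AV setup = 14+8 = 22
ES_Stage build = max(EF_Catering order=21, EF_AV setup=22) = 22; EF_Stage build = 22+13 = 35
ES_Marketing push = max(EF_Vendor contracts=14, EF_AV setup=22) = 22; EF_Marketing push = 22+8 = 30
ES_Ticketing = max(EF_Vendor contracts=14, EF_Catering order=21) = 21; EF_Ticketing = 21+8 = 29
ES_Staff briefing = max(EF_Permits=21, EF_Stage build=35, EF_Marketing push=30, EF_Ticketing=29) = 35; EF_Staff briefing = 35+8 = 43
Expected project duration μ = 43 days. Critical path: Vendor contracts → AV setup → Stage build → Staff briefing.

43 days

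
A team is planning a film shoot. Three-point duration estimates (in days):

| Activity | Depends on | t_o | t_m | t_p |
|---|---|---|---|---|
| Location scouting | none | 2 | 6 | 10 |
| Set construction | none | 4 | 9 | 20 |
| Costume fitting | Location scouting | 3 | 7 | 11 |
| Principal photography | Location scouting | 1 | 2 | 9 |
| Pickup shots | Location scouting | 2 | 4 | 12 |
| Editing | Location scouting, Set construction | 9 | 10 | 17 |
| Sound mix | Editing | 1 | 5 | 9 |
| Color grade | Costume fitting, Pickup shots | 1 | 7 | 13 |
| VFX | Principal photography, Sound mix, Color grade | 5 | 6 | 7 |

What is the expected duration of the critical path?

te_Location scouting = (2 + 4·6 + 10)/6 = 36/6 = 6
te_Set construction = (4 + 4·9 + 20)/6 = 60/6 = 10
te_Costume fitting = (3 + 4·7 + 11)/6 = 42/6 = 7
te_Principal photography = (1 + 4·2 + 9)/6 = 18/6 = 3
te_Pickup shots = (2 + 4·4 + 12)/6 = 30/6 = 5
te_Editing = (9 + 4·10 + 17)/6 = 66/6 = 11
te_Sound mix = (1 + 4·5 + 9)/6 = 30/6 = 5
te_Color grade = (1 + 4·7 + 13)/6 = 42/6 = 7
te_VFX = (5 + 4·6 + 7)/6 = 36/6 = 6

Forward pass:
ES_Location scouting = 0; EF_Location scouting = 6
ES_Set construction = 0; EF_Set construction = 10
ES_Costume fitting = 6; EF_Costume fitting = 6+7 = 13
ES_Principal photography = 6; EF_Principal photography = 6+3 = 9
ES_Pickup shots = 6; EF_Pickup shots = 6+5 = 11
ES_Editing = max(EF_Location scouting=6, EF_Set construction=10) = 10; EF_Editing = 10+11 = 21
ES_Sound mix = 21; EF_Sound mix = 21+5 = 26
ES_Color grade = max(EF_Costume fitting=13, EF_Pickup shots=11) = 13; EF_Color grade = 13+7 = 20
ES_VFX = max(EF_Principal photography=9, EF_Sound mix=26, EF_Color grade=20) = 26; EF_VFX = 26+6 = 32
Expected project duration μ = 32 days. Critical path: Set construction → Editing → Sound mix → VFX.

32 days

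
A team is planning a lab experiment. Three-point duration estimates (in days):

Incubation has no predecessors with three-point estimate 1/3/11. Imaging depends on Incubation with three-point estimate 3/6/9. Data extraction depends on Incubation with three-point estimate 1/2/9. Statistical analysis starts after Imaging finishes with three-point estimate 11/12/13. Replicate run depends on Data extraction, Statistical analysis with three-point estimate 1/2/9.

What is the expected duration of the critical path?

25 days

te_Incubation = (1 + 4·3 + 11)/6 = 24/6 = 4
te_Imaging = (3 + 4·6 + 9)/6 = 36/6 = 6
te_Data extraction = (1 + 4·2 + 9)/6 = 18/6 = 3
te_Statistical analysis = (11 + 4·12 + 13)/6 = 72/6 = 12
te_Replicate run = (1 + 4·2 + 9)/6 = 18/6 = 3

Forward pass:
ES_Incubation = 0; EF_Incubation = 4
ES_Imaging = 4; EF_Imaging = 4+6 = 10
ES_Data extraction = 4; EF_Data extraction = 4+3 = 7
ES_Statistical analysis = 10; EF_Statistical analysis = 10+12 = 22
ES_Replicate run = max(EF_Data extraction=7, EF_Statistical analysis=22) = 22; EF_Replicate run = 22+3 = 25
Expected project duration μ = 25 days. Critical path: Incubation → Imaging → Statistical analysis → Replicate run.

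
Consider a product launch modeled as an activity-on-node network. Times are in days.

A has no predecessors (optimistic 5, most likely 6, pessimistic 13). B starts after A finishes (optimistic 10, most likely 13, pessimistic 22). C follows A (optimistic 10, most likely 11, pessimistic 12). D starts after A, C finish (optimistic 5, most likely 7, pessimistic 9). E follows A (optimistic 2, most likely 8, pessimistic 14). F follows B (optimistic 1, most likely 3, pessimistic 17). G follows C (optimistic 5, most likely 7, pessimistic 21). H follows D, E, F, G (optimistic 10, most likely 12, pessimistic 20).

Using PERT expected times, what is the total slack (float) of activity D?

te_A = (5 + 4·6 + 13)/6 = 42/6 = 7
te_B = (10 + 4·13 + 22)/6 = 84/6 = 14
te_C = (10 + 4·11 + 12)/6 = 66/6 = 11
te_D = (5 + 4·7 + 9)/6 = 42/6 = 7
te_E = (2 + 4·8 + 14)/6 = 48/6 = 8
te_F = (1 + 4·3 + 17)/6 = 30/6 = 5
te_G = (5 + 4·7 + 21)/6 = 54/6 = 9
te_H = (10 + 4·12 + 20)/6 = 78/6 = 13

Forward pass:
ES_A = 0; EF_A = 7
ES_B = 7; EF_B = 7+14 = 21
ES_C = 7; EF_C = 7+11 = 18
ES_D = max(EF_A=7, EF_C=18) = 18; EF_D = 18+7 = 25
ES_E = 7; EF_E = 7+8 = 15
ES_F = 21; EF_F = 21+5 = 26
ES_G = 18; EF_G = 18+9 = 27
ES_H = max(EF_D=25, EF_E=15, EF_F=26, EF_G=27) = 27; EF_H = 27+13 = 40
Expected project duration μ = 40 days. Critical path: A → C → G → H.

Backward pass:
LF_H = 40; LS_H = 40−13 = 27
LF_G = LS_H = 27; LS_G = 27−9 = 18
LF_F = LS_H = 27; LS_F = 27−5 = 22
LF_E = LS_H = 27; LS_E = 27−8 = 19
LF_D = LS_H = 27; LS_D = 27−7 = 20
LF_C = min(LS_D=20, LS_G=18) = 18; LS_C = 18−11 = 7
LF_B = LS_F = 22; LS_B = 22−14 = 8
LF_A = min(LS_B=8, LS_C=7, LS_D=20, LS_E=19) = 7; LS_A = 7−7 = 0
Slack_D = LS_D − ES_D = 20 − 18 = 2

2 days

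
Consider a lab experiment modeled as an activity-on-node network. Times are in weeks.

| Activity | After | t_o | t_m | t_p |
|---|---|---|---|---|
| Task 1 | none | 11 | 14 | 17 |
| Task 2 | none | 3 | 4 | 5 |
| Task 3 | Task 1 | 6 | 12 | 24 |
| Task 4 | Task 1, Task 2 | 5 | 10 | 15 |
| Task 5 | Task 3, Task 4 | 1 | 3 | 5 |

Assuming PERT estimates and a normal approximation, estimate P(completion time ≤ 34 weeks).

0.892

te_Task 1 = (11 + 4·14 + 17)/6 = 84/6 = 14; σ²_Task 1 = ((17−11)/6)² = 1.000
te_Task 2 = (3 + 4·4 + 5)/6 = 24/6 = 4; σ²_Task 2 = ((5−3)/6)² = 0.111
te_Task 3 = (6 + 4·12 + 24)/6 = 78/6 = 13; σ²_Task 3 = ((24−6)/6)² = 9.000
te_Task 4 = (5 + 4·10 + 15)/6 = 60/6 = 10; σ²_Task 4 = ((15−5)/6)² = 2.778
te_Task 5 = (1 + 4·3 + 5)/6 = 18/6 = 3; σ²_Task 5 = ((5−1)/6)² = 0.444

Forward pass:
ES_Task 1 = 0; EF_Task 1 = 14
ES_Task 2 = 0; EF_Task 2 = 4
ES_Task 3 = 14; EF_Task 3 = 14+13 = 27
ES_Task 4 = max(EF_Task 1=14, EF_Task 2=4) = 14; EF_Task 4 = 14+10 = 24
ES_Task 5 = max(EF_Task 3=27, EF_Task 4=24) = 27; EF_Task 5 = 27+3 = 30
Expected project duration μ = 30 weeks. Critical path: Task 1 → Task 3 → Task 5.

Variance along critical path = 1.000 + 9.000 + 0.444 = 10.444; σ = √10.444 = 3.232 weeks.
Z = (34 − 30) / 3.232 = 1.238
P(T ≤ 34) = Φ(1.238) ≈ 0.892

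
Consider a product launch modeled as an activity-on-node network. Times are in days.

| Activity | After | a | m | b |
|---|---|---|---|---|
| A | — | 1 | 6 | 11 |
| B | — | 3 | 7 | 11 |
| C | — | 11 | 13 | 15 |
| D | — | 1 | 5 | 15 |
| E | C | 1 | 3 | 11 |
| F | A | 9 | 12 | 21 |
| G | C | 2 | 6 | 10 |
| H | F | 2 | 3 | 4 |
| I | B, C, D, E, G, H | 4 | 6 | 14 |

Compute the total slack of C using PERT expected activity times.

te_A = (1 + 4·6 + 11)/6 = 36/6 = 6
te_B = (3 + 4·7 + 11)/6 = 42/6 = 7
te_C = (11 + 4·13 + 15)/6 = 78/6 = 13
te_D = (1 + 4·5 + 15)/6 = 36/6 = 6
te_E = (1 + 4·3 + 11)/6 = 24/6 = 4
te_F = (9 + 4·12 + 21)/6 = 78/6 = 13
te_G = (2 + 4·6 + 10)/6 = 36/6 = 6
te_H = (2 + 4·3 + 4)/6 = 18/6 = 3
te_I = (4 + 4·6 + 14)/6 = 42/6 = 7

Forward pass:
ES_A = 0; EF_A = 6
ES_B = 0; EF_B = 7
ES_C = 0; EF_C = 13
ES_D = 0; EF_D = 6
ES_E = 13; EF_E = 13+4 = 17
ES_F = 6; EF_F = 6+13 = 19
ES_G = 13; EF_G = 13+6 = 19
ES_H = 19; EF_H = 19+3 = 22
ES_I = max(EF_B=7, EF_C=13, EF_D=6, EF_E=17, EF_G=19, EF_H=22) = 22; EF_I = 22+7 = 29
Expected project duration μ = 29 days. Critical path: A → F → H → I.

Backward pass:
LF_I = 29; LS_I = 29−7 = 22
LF_H = LS_I = 22; LS_H = 22−3 = 19
LF_G = LS_I = 22; LS_G = 22−6 = 16
LF_F = LS_H = 19; LS_F = 19−13 = 6
LF_E = LS_I = 22; LS_E = 22−4 = 18
LF_D = LS_I = 22; LS_D = 22−6 = 16
LF_C = min(LS_E=18, LS_G=16, LS_I=22) = 16; LS_C = 16−13 = 3
LF_B = LS_I = 22; LS_B = 22−7 = 15
LF_A = LS_F = 6; LS_A = 6−6 = 0
Slack_C = LS_C − ES_C = 3 − 0 = 3

3 days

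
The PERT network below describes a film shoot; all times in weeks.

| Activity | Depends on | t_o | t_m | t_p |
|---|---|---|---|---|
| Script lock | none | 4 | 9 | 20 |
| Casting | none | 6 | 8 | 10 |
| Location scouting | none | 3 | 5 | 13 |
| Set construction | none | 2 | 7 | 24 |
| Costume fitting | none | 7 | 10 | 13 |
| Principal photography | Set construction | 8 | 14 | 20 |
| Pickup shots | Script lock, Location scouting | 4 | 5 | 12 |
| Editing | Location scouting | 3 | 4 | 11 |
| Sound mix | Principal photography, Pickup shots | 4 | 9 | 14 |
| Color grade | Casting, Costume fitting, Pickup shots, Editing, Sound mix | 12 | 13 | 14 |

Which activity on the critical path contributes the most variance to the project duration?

Set construction

te_Script lock = (4 + 4·9 + 20)/6 = 60/6 = 10; σ²_Script lock = ((20−4)/6)² = 7.111
te_Casting = (6 + 4·8 + 10)/6 = 48/6 = 8; σ²_Casting = ((10−6)/6)² = 0.444
te_Location scouting = (3 + 4·5 + 13)/6 = 36/6 = 6; σ²_Location scouting = ((13−3)/6)² = 2.778
te_Set construction = (2 + 4·7 + 24)/6 = 54/6 = 9; σ²_Set construction = ((24−2)/6)² = 13.444
te_Costume fitting = (7 + 4·10 + 13)/6 = 60/6 = 10; σ²_Costume fitting = ((13−7)/6)² = 1.000
te_Principal photography = (8 + 4·14 + 20)/6 = 84/6 = 14; σ²_Principal photography = ((20−8)/6)² = 4.000
te_Pickup shots = (4 + 4·5 + 12)/6 = 36/6 = 6; σ²_Pickup shots = ((12−4)/6)² = 1.778
te_Editing = (3 + 4·4 + 11)/6 = 30/6 = 5; σ²_Editing = ((11−3)/6)² = 1.778
te_Sound mix = (4 + 4·9 + 14)/6 = 54/6 = 9; σ²_Sound mix = ((14−4)/6)² = 2.778
te_Color grade = (12 + 4·13 + 14)/6 = 78/6 = 13; σ²_Color grade = ((14−12)/6)² = 0.111

Forward pass:
ES_Script lock = 0; EF_Script lock = 10
ES_Casting = 0; EF_Casting = 8
ES_Location scouting = 0; EF_Location scouting = 6
ES_Set construction = 0; EF_Set construction = 9
ES_Costume fitting = 0; EF_Costume fitting = 10
ES_Principal photography = 9; EF_Principal photography = 9+14 = 23
ES_Pickup shots = max(EF_Script lock=10, EF_Location scouting=6) = 10; EF_Pickup shots = 10+6 = 16
ES_Editing = 6; EF_Editing = 6+5 = 11
ES_Sound mix = max(EF_Principal photography=23, EF_Pickup shots=16) = 23; EF_Sound mix = 23+9 = 32
ES_Color grade = max(EF_Casting=8, EF_Costume fitting=10, EF_Pickup shots=16, EF_Editing=11, EF_Sound mix=32) = 32; EF_Color grade = 32+13 = 45
Expected project duration μ = 45 weeks. Critical path: Set construction → Principal photography → Sound mix → Color grade.

Variances on critical path: σ²_Set construction=13.444, σ²_Principal photography=4.000, σ²_Sound mix=2.778, σ²_Color grade=0.111.
Largest is σ²_Set construction = 13.444.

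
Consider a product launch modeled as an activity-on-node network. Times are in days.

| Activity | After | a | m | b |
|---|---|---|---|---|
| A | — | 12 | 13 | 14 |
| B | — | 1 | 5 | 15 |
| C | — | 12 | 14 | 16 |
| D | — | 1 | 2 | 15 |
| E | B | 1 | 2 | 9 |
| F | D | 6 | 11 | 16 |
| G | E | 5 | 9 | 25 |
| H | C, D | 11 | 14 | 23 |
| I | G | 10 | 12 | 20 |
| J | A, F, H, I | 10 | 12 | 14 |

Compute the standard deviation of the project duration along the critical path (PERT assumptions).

te_A = (12 + 4·13 + 14)/6 = 78/6 = 13; σ²_A = ((14−12)/6)² = 0.111
te_B = (1 + 4·5 + 15)/6 = 36/6 = 6; σ²_B = ((15−1)/6)² = 5.444
te_C = (12 + 4·14 + 16)/6 = 84/6 = 14; σ²_C = ((16−12)/6)² = 0.444
te_D = (1 + 4·2 + 15)/6 = 24/6 = 4; σ²_D = ((15−1)/6)² = 5.444
te_E = (1 + 4·2 + 9)/6 = 18/6 = 3; σ²_E = ((9−1)/6)² = 1.778
te_F = (6 + 4·11 + 16)/6 = 66/6 = 11; σ²_F = ((16−6)/6)² = 2.778
te_G = (5 + 4·9 + 25)/6 = 66/6 = 11; σ²_G = ((25−5)/6)² = 11.111
te_H = (11 + 4·14 + 23)/6 = 90/6 = 15; σ²_H = ((23−11)/6)² = 4.000
te_I = (10 + 4·12 + 20)/6 = 78/6 = 13; σ²_I = ((20−10)/6)² = 2.778
te_J = (10 + 4·12 + 14)/6 = 72/6 = 12; σ²_J = ((14−10)/6)² = 0.444

Forward pass:
ES_A = 0; EF_A = 13
ES_B = 0; EF_B = 6
ES_C = 0; EF_C = 14
ES_D = 0; EF_D = 4
ES_E = 6; EF_E = 6+3 = 9
ES_F = 4; EF_F = 4+11 = 15
ES_G = 9; EF_G = 9+11 = 20
ES_H = max(EF_C=14, EF_D=4) = 14; EF_H = 14+15 = 29
ES_I = 20; EF_I = 20+13 = 33
ES_J = max(EF_A=13, EF_F=15, EF_H=29, EF_I=33) = 33; EF_J = 33+12 = 45
Expected project duration μ = 45 days. Critical path: B → E → G → I → J.

Variance along critical path = 5.444 + 1.778 + 11.111 + 2.778 + 0.444 = 21.556
σ = √21.556 = 4.643 days

4.64 days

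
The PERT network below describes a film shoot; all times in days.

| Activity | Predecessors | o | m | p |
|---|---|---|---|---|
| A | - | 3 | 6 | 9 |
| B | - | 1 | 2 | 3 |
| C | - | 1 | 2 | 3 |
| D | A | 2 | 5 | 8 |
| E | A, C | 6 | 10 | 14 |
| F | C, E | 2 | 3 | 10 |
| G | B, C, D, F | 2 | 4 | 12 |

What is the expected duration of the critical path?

te_A = (3 + 4·6 + 9)/6 = 36/6 = 6
te_B = (1 + 4·2 + 3)/6 = 12/6 = 2
te_C = (1 + 4·2 + 3)/6 = 12/6 = 2
te_D = (2 + 4·5 + 8)/6 = 30/6 = 5
te_E = (6 + 4·10 + 14)/6 = 60/6 = 10
te_F = (2 + 4·3 + 10)/6 = 24/6 = 4
te_G = (2 + 4·4 + 12)/6 = 30/6 = 5

Forward pass:
ES_A = 0; EF_A = 6
ES_B = 0; EF_B = 2
ES_C = 0; EF_C = 2
ES_D = 6; EF_D = 6+5 = 11
ES_E = max(EF_A=6, EF_C=2) = 6; EF_E = 6+10 = 16
ES_F = max(EF_C=2, EF_E=16) = 16; EF_F = 16+4 = 20
ES_G = max(EF_B=2, EF_C=2, EF_D=11, EF_F=20) = 20; EF_G = 20+5 = 25
Expected project duration μ = 25 days. Critical path: A → E → F → G.

25 days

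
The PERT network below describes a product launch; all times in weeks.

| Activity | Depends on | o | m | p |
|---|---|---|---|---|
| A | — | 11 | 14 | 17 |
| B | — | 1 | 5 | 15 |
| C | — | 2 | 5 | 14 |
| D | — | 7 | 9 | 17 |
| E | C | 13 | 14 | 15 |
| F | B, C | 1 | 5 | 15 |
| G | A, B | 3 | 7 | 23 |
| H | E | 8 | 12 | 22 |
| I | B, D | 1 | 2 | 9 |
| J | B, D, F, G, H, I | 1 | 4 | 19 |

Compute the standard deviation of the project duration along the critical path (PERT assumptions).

te_A = (11 + 4·14 + 17)/6 = 84/6 = 14; σ²_A = ((17−11)/6)² = 1.000
te_B = (1 + 4·5 + 15)/6 = 36/6 = 6; σ²_B = ((15−1)/6)² = 5.444
te_C = (2 + 4·5 + 14)/6 = 36/6 = 6; σ²_C = ((14−2)/6)² = 4.000
te_D = (7 + 4·9 + 17)/6 = 60/6 = 10; σ²_D = ((17−7)/6)² = 2.778
te_E = (13 + 4·14 + 15)/6 = 84/6 = 14; σ²_E = ((15−13)/6)² = 0.111
te_F = (1 + 4·5 + 15)/6 = 36/6 = 6; σ²_F = ((15−1)/6)² = 5.444
te_G = (3 + 4·7 + 23)/6 = 54/6 = 9; σ²_G = ((23−3)/6)² = 11.111
te_H = (8 + 4·12 + 22)/6 = 78/6 = 13; σ²_H = ((22−8)/6)² = 5.444
te_I = (1 + 4·2 + 9)/6 = 18/6 = 3; σ²_I = ((9−1)/6)² = 1.778
te_J = (1 + 4·4 + 19)/6 = 36/6 = 6; σ²_J = ((19−1)/6)² = 9.000

Forward pass:
ES_A = 0; EF_A = 14
ES_B = 0; EF_B = 6
ES_C = 0; EF_C = 6
ES_D = 0; EF_D = 10
ES_E = 6; EF_E = 6+14 = 20
ES_F = max(EF_B=6, EF_C=6) = 6; EF_F = 6+6 = 12
ES_G = max(EF_A=14, EF_B=6) = 14; EF_G = 14+9 = 23
ES_H = 20; EF_H = 20+13 = 33
ES_I = max(EF_B=6, EF_D=10) = 10; EF_I = 10+3 = 13
ES_J = max(EF_B=6, EF_D=10, EF_F=12, EF_G=23, EF_H=33, EF_I=13) = 33; EF_J = 33+6 = 39
Expected project duration μ = 39 weeks. Critical path: C → E → H → J.

Variance along critical path = 4.000 + 0.111 + 5.444 + 9.000 = 18.556
σ = √18.556 = 4.308 weeks

4.31 weeks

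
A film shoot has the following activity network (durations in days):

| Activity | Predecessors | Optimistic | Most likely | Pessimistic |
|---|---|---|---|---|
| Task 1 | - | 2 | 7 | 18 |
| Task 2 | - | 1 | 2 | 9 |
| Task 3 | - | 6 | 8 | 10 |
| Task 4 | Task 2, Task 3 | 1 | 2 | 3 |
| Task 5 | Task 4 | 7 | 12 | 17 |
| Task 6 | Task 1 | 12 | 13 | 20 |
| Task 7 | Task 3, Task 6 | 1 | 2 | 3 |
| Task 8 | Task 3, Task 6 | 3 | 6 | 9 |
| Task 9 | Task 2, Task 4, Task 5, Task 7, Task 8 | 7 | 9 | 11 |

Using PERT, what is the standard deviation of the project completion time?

te_Task 1 = (2 + 4·7 + 18)/6 = 48/6 = 8; σ²_Task 1 = ((18−2)/6)² = 7.111
te_Task 2 = (1 + 4·2 + 9)/6 = 18/6 = 3; σ²_Task 2 = ((9−1)/6)² = 1.778
te_Task 3 = (6 + 4·8 + 10)/6 = 48/6 = 8; σ²_Task 3 = ((10−6)/6)² = 0.444
te_Task 4 = (1 + 4·2 + 3)/6 = 12/6 = 2; σ²_Task 4 = ((3−1)/6)² = 0.111
te_Task 5 = (7 + 4·12 + 17)/6 = 72/6 = 12; σ²_Task 5 = ((17−7)/6)² = 2.778
te_Task 6 = (12 + 4·13 + 20)/6 = 84/6 = 14; σ²_Task 6 = ((20−12)/6)² = 1.778
te_Task 7 = (1 + 4·2 + 3)/6 = 12/6 = 2; σ²_Task 7 = ((3−1)/6)² = 0.111
te_Task 8 = (3 + 4·6 + 9)/6 = 36/6 = 6; σ²_Task 8 = ((9−3)/6)² = 1.000
te_Task 9 = (7 + 4·9 + 11)/6 = 54/6 = 9; σ²_Task 9 = ((11−7)/6)² = 0.444

Forward pass:
ES_Task 1 = 0; EF_Task 1 = 8
ES_Task 2 = 0; EF_Task 2 = 3
ES_Task 3 = 0; EF_Task 3 = 8
ES_Task 4 = max(EF_Task 2=3, EF_Task 3=8) = 8; EF_Task 4 = 8+2 = 10
ES_Task 5 = 10; EF_Task 5 = 10+12 = 22
ES_Task 6 = 8; EF_Task 6 = 8+14 = 22
ES_Task 7 = max(EF_Task 3=8, EF_Task 6=22) = 22; EF_Task 7 = 22+2 = 24
ES_Task 8 = max(EF_Task 3=8, EF_Task 6=22) = 22; EF_Task 8 = 22+6 = 28
ES_Task 9 = max(EF_Task 2=3, EF_Task 4=10, EF_Task 5=22, EF_Task 7=24, EF_Task 8=28) = 28; EF_Task 9 = 28+9 = 37
Expected project duration μ = 37 days. Critical path: Task 1 → Task 6 → Task 8 → Task 9.

Variance along critical path = 7.111 + 1.778 + 1.000 + 0.444 = 10.333
σ = √10.333 = 3.215 days

3.21 days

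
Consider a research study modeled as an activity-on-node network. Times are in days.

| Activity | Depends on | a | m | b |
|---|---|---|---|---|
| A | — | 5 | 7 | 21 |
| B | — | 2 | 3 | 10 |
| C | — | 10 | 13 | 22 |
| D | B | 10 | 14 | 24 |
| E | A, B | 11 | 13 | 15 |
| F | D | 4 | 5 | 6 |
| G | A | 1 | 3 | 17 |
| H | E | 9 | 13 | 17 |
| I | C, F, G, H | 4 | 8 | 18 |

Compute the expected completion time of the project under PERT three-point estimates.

44 days

te_A = (5 + 4·7 + 21)/6 = 54/6 = 9
te_B = (2 + 4·3 + 10)/6 = 24/6 = 4
te_C = (10 + 4·13 + 22)/6 = 84/6 = 14
te_D = (10 + 4·14 + 24)/6 = 90/6 = 15
te_E = (11 + 4·13 + 15)/6 = 78/6 = 13
te_F = (4 + 4·5 + 6)/6 = 30/6 = 5
te_G = (1 + 4·3 + 17)/6 = 30/6 = 5
te_H = (9 + 4·13 + 17)/6 = 78/6 = 13
te_I = (4 + 4·8 + 18)/6 = 54/6 = 9

Forward pass:
ES_A = 0; EF_A = 9
ES_B = 0; EF_B = 4
ES_C = 0; EF_C = 14
ES_D = 4; EF_D = 4+15 = 19
ES_E = max(EF_A=9, EF_B=4) = 9; EF_E = 9+13 = 22
ES_F = 19; EF_F = 19+5 = 24
ES_G = 9; EF_G = 9+5 = 14
ES_H = 22; EF_H = 22+13 = 35
ES_I = max(EF_C=14, EF_F=24, EF_G=14, EF_H=35) = 35; EF_I = 35+9 = 44
Expected project duration μ = 44 days. Critical path: A → E → H → I.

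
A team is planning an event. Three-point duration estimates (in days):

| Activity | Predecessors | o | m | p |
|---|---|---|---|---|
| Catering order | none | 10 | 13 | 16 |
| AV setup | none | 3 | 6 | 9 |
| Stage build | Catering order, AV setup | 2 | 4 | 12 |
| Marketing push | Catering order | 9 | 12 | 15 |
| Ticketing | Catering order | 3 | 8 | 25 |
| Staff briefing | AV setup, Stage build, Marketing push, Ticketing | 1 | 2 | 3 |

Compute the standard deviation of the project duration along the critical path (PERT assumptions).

1.45 days

te_Catering order = (10 + 4·13 + 16)/6 = 78/6 = 13; σ²_Catering order = ((16−10)/6)² = 1.000
te_AV setup = (3 + 4·6 + 9)/6 = 36/6 = 6; σ²_AV setup = ((9−3)/6)² = 1.000
te_Stage build = (2 + 4·4 + 12)/6 = 30/6 = 5; σ²_Stage build = ((12−2)/6)² = 2.778
te_Marketing push = (9 + 4·12 + 15)/6 = 72/6 = 12; σ²_Marketing push = ((15−9)/6)² = 1.000
te_Ticketing = (3 + 4·8 + 25)/6 = 60/6 = 10; σ²_Ticketing = ((25−3)/6)² = 13.444
te_Staff briefing = (1 + 4·2 + 3)/6 = 12/6 = 2; σ²_Staff briefing = ((3−1)/6)² = 0.111

Forward pass:
ES_Catering order = 0; EF_Catering order = 13
ES_AV setup = 0; EF_AV setup = 6
ES_Stage build = max(EF_Catering order=13, EF_AV setup=6) = 13; EF_Stage build = 13+5 = 18
ES_Marketing push = 13; EF_Marketing push = 13+12 = 25
ES_Ticketing = 13; EF_Ticketing = 13+10 = 23
ES_Staff briefing = max(EF_AV setup=6, EF_Stage build=18, EF_Marketing push=25, EF_Ticketing=23) = 25; EF_Staff briefing = 25+2 = 27
Expected project duration μ = 27 days. Critical path: Catering order → Marketing push → Staff briefing.

Variance along critical path = 1.000 + 1.000 + 0.111 = 2.111
σ = √2.111 = 1.453 days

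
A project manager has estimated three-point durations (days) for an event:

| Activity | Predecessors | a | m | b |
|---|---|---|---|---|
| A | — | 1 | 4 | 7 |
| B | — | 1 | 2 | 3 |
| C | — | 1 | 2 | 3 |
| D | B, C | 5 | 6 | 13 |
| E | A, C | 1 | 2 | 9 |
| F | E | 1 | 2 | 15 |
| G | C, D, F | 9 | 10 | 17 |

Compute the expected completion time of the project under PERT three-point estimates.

22 days

te_A = (1 + 4·4 + 7)/6 = 24/6 = 4
te_B = (1 + 4·2 + 3)/6 = 12/6 = 2
te_C = (1 + 4·2 + 3)/6 = 12/6 = 2
te_D = (5 + 4·6 + 13)/6 = 42/6 = 7
te_E = (1 + 4·2 + 9)/6 = 18/6 = 3
te_F = (1 + 4·2 + 15)/6 = 24/6 = 4
te_G = (9 + 4·10 + 17)/6 = 66/6 = 11

Forward pass:
ES_A = 0; EF_A = 4
ES_B = 0; EF_B = 2
ES_C = 0; EF_C = 2
ES_D = max(EF_B=2, EF_C=2) = 2; EF_D = 2+7 = 9
ES_E = max(EF_A=4, EF_C=2) = 4; EF_E = 4+3 = 7
ES_F = 7; EF_F = 7+4 = 11
ES_G = max(EF_C=2, EF_D=9, EF_F=11) = 11; EF_G = 11+11 = 22
Expected project duration μ = 22 days. Critical path: A → E → F → G.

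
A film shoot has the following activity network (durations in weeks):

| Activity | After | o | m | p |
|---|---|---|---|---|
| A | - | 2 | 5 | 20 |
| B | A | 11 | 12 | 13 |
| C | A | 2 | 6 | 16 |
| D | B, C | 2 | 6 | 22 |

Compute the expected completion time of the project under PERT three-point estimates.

te_A = (2 + 4·5 + 20)/6 = 42/6 = 7
te_B = (11 + 4·12 + 13)/6 = 72/6 = 12
te_C = (2 + 4·6 + 16)/6 = 42/6 = 7
te_D = (2 + 4·6 + 22)/6 = 48/6 = 8

Forward pass:
ES_A = 0; EF_A = 7
ES_B = 7; EF_B = 7+12 = 19
ES_C = 7; EF_C = 7+7 = 14
ES_D = max(EF_B=19, EF_C=14) = 19; EF_D = 19+8 = 27
Expected project duration μ = 27 weeks. Critical path: A → B → D.

27 weeks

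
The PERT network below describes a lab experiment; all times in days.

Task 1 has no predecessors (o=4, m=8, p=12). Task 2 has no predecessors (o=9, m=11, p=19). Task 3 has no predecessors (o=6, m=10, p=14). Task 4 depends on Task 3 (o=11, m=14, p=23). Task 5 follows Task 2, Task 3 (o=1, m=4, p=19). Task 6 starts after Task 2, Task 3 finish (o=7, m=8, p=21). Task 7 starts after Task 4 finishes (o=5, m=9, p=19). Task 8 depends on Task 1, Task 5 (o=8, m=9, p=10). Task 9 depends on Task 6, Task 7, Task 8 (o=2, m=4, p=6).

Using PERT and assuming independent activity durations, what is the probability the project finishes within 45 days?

0.961

te_Task 1 = (4 + 4·8 + 12)/6 = 48/6 = 8; σ²_Task 1 = ((12−4)/6)² = 1.778
te_Task 2 = (9 + 4·11 + 19)/6 = 72/6 = 12; σ²_Task 2 = ((19−9)/6)² = 2.778
te_Task 3 = (6 + 4·10 + 14)/6 = 60/6 = 10; σ²_Task 3 = ((14−6)/6)² = 1.778
te_Task 4 = (11 + 4·14 + 23)/6 = 90/6 = 15; σ²_Task 4 = ((23−11)/6)² = 4.000
te_Task 5 = (1 + 4·4 + 19)/6 = 36/6 = 6; σ²_Task 5 = ((19−1)/6)² = 9.000
te_Task 6 = (7 + 4·8 + 21)/6 = 60/6 = 10; σ²_Task 6 = ((21−7)/6)² = 5.444
te_Task 7 = (5 + 4·9 + 19)/6 = 60/6 = 10; σ²_Task 7 = ((19−5)/6)² = 5.444
te_Task 8 = (8 + 4·9 + 10)/6 = 54/6 = 9; σ²_Task 8 = ((10−8)/6)² = 0.111
te_Task 9 = (2 + 4·4 + 6)/6 = 24/6 = 4; σ²_Task 9 = ((6−2)/6)² = 0.444

Forward pass:
ES_Task 1 = 0; EF_Task 1 = 8
ES_Task 2 = 0; EF_Task 2 = 12
ES_Task 3 = 0; EF_Task 3 = 10
ES_Task 4 = 10; EF_Task 4 = 10+15 = 25
ES_Task 5 = max(EF_Task 2=12, EF_Task 3=10) = 12; EF_Task 5 = 12+6 = 18
ES_Task 6 = max(EF_Task 2=12, EF_Task 3=10) = 12; EF_Task 6 = 12+10 = 22
ES_Task 7 = 25; EF_Task 7 = 25+10 = 35
ES_Task 8 = max(EF_Task 1=8, EF_Task 5=18) = 18; EF_Task 8 = 18+9 = 27
ES_Task 9 = max(EF_Task 6=22, EF_Task 7=35, EF_Task 8=27) = 35; EF_Task 9 = 35+4 = 39
Expected project duration μ = 39 days. Critical path: Task 3 → Task 4 → Task 7 → Task 9.

Variance along critical path = 1.778 + 4.000 + 5.444 + 0.444 = 11.667; σ = √11.667 = 3.416 days.
Z = (45 − 39) / 3.416 = 1.757
P(T ≤ 45) = Φ(1.757) ≈ 0.961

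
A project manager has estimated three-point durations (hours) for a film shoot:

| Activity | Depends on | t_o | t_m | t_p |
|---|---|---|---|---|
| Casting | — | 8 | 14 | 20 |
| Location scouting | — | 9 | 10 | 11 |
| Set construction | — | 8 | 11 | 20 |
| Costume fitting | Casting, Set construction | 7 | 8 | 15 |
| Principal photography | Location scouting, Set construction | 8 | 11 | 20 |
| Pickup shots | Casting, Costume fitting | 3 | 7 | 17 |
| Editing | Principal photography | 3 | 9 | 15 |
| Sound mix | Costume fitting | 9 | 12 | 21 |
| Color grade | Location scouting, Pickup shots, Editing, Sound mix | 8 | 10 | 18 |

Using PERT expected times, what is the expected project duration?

te_Casting = (8 + 4·14 + 20)/6 = 84/6 = 14
te_Location scouting = (9 + 4·10 + 11)/6 = 60/6 = 10
te_Set construction = (8 + 4·11 + 20)/6 = 72/6 = 12
te_Costume fitting = (7 + 4·8 + 15)/6 = 54/6 = 9
te_Principal photography = (8 + 4·11 + 20)/6 = 72/6 = 12
te_Pickup shots = (3 + 4·7 + 17)/6 = 48/6 = 8
te_Editing = (3 + 4·9 + 15)/6 = 54/6 = 9
te_Sound mix = (9 + 4·12 + 21)/6 = 78/6 = 13
te_Color grade = (8 + 4·10 + 18)/6 = 66/6 = 11

Forward pass:
ES_Casting = 0; EF_Casting = 14
ES_Location scouting = 0; EF_Location scouting = 10
ES_Set construction = 0; EF_Set construction = 12
ES_Costume fitting = max(EF_Casting=14, EF_Set construction=12) = 14; EF_Costume fitting = 14+9 = 23
ES_Principal photography = max(EF_Location scouting=10, EF_Set construction=12) = 12; EF_Principal photography = 12+12 = 24
ES_Pickup shots = max(EF_Casting=14, EF_Costume fitting=23) = 23; EF_Pickup shots = 23+8 = 31
ES_Editing = 24; EF_Editing = 24+9 = 33
ES_Sound mix = 23; EF_Sound mix = 23+13 = 36
ES_Color grade = max(EF_Location scouting=10, EF_Pickup shots=31, EF_Editing=33, EF_Sound mix=36) = 36; EF_Color grade = 36+11 = 47
Expected project duration μ = 47 hours. Critical path: Casting → Costume fitting → Sound mix → Color grade.

47 hours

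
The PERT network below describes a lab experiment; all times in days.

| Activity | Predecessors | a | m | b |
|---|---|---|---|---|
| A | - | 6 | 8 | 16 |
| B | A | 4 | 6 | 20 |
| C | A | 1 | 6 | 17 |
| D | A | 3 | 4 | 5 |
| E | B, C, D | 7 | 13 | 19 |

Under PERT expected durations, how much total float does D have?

4 days

te_A = (6 + 4·8 + 16)/6 = 54/6 = 9
te_B = (4 + 4·6 + 20)/6 = 48/6 = 8
te_C = (1 + 4·6 + 17)/6 = 42/6 = 7
te_D = (3 + 4·4 + 5)/6 = 24/6 = 4
te_E = (7 + 4·13 + 19)/6 = 78/6 = 13

Forward pass:
ES_A = 0; EF_A = 9
ES_B = 9; EF_B = 9+8 = 17
ES_C = 9; EF_C = 9+7 = 16
ES_D = 9; EF_D = 9+4 = 13
ES_E = max(EF_B=17, EF_C=16, EF_D=13) = 17; EF_E = 17+13 = 30
Expected project duration μ = 30 days. Critical path: A → B → E.

Backward pass:
LF_E = 30; LS_E = 30−13 = 17
LF_D = LS_E = 17; LS_D = 17−4 = 13
LF_C = LS_E = 17; LS_C = 17−7 = 10
LF_B = LS_E = 17; LS_B = 17−8 = 9
LF_A = min(LS_B=9, LS_C=10, LS_D=13) = 9; LS_A = 9−9 = 0
Slack_D = LS_D − ES_D = 13 − 9 = 4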